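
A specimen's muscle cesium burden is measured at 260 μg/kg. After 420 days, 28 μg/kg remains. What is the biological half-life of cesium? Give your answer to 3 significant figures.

A/A₀ = 28/260 ≈ 0.10769.
n = log₂(9.2857) ≈ 3.215 half-lives elapsed in 420 days.
t½ = 420/3.215 ≈ 130.64 days.

131 days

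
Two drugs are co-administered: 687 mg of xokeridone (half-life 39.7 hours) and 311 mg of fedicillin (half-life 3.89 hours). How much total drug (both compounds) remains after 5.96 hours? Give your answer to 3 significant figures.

xokeridone: 687 × (1/2)^(5.96/39.7) = 687 × (1/2)^0.15013 ≈ 619.11 mg.
fedicillin: 311 × (1/2)^(5.96/3.89) = 311 × (1/2)^1.5321 ≈ 107.53 mg.
Total = 619.11 + 107.53 ≈ 726.64 mg.

727 mg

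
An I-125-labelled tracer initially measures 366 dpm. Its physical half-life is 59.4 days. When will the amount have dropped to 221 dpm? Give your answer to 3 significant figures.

43.2 days

Fraction remaining = 221/366 ≈ 0.60383.
n = log₂(366/221) = ln(1.6561)/ln 2 ≈ 0.7278 half-lives.
t = n × t½ = 0.7278 × 59.4 ≈ 43.231 days.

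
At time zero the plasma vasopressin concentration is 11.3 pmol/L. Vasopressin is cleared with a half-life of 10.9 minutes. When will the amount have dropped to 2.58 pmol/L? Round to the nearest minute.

Fraction remaining = 2.58/11.3 ≈ 0.22832.
n = log₂(11.3/2.58) = ln(4.3798)/ln 2 ≈ 2.1309 half-lives.
t = n × t½ = 2.1309 × 10.9 ≈ 23.227 minutes.

23 minutes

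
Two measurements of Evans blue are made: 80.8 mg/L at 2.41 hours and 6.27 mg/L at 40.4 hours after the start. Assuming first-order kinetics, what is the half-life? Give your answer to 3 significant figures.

Over Δt = 40.4 − 2.41 = 37.99 hours, the level fell by a factor of 80.8/6.27 ≈ 12.887.
n = log₂(12.887) ≈ 3.6878 half-lives, so t½ = 37.99/3.6878 ≈ 10.301 hours.

10.3 hours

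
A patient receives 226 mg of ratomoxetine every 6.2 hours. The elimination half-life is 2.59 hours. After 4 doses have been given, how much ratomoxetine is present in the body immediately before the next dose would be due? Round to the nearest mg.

53 mg

The 4 doses were given 24.8, 18.6, 12.4, 6.2 hours ago.
Total = 226·(1/2)^(24.8/2.59) + 226·(1/2)^(18.6/2.59) + 226·(1/2)^(12.4/2.59) + 226·(1/2)^(6.2/2.59)
      = 0.29625 + 1.5569 + 8.1825 + 43.003 ≈ 53.038 mg.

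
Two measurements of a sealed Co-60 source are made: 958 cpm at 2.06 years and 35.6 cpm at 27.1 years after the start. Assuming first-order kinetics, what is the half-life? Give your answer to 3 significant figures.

5.27 years

Over Δt = 27.1 − 2.06 = 25.04 years, the level fell by a factor of 958/35.6 ≈ 26.91.
n = log₂(26.91) ≈ 4.7501 half-lives, so t½ = 25.04/4.7501 ≈ 5.2715 years.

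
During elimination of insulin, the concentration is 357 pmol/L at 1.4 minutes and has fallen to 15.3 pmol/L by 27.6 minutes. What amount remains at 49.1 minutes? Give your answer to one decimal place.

1.2 pmol/L

Over Δt = 27.6 − 1.4 = 26.2 minutes, the level fell by a factor of 357/15.3 ≈ 23.333.
n = log₂(23.333) ≈ 4.5443 half-lives, so t½ = 26.2/4.5443 ≈ 5.7654 minutes.
From t = 27.6 to t = 49.1: 15.3 × (1/2)^((49.1−27.6)/5.7654) ≈ 1.1538 pmol/L.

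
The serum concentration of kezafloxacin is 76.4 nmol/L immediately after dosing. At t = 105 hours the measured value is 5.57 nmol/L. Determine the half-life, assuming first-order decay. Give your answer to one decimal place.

A/A₀ = 5.57/76.4 ≈ 0.072906.
n = log₂(13.716) ≈ 3.7778 half-lives elapsed in 105 hours.
t½ = 105/3.7778 ≈ 27.794 hours.

27.8 hours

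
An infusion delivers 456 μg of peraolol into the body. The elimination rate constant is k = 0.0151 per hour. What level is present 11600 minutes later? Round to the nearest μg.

25 μg

t½ = ln 2 / k = 0.69315 / 0.0151 ≈ 45.904 hours.
Convert the elapsed time: 11600 minutes = 193.333 hours.
Number of half-lives: n = 193.333/45.904 ≈ 4.2117.
Remaining = 456 × (1/2)^4.2117 = 456 × 0.05397 ≈ 24.61 μg.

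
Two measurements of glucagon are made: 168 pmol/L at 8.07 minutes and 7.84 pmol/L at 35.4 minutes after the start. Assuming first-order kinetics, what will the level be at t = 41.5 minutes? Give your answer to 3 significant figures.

3.96 pmol/L

Over Δt = 35.4 − 8.07 = 27.33 minutes, the level fell by a factor of 168/7.84 ≈ 21.429.
n = log₂(21.429) ≈ 4.4215 half-lives, so t½ = 27.33/4.4215 ≈ 6.1812 minutes.
From t = 35.4 to t = 41.5: 7.84 × (1/2)^((41.5−35.4)/6.1812) ≈ 3.9559 pmol/L.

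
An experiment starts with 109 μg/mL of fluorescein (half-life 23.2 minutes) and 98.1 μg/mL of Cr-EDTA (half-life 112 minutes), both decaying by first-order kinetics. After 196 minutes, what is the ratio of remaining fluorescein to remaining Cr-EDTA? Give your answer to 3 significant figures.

fluorescein: 109 × (1/2)^(196/23.2) = 109 × (1/2)^8.4483 ≈ 0.31206 μg/mL.
Cr-EDTA: 98.1 × (1/2)^(196/112) = 98.1 × (1/2)^1.75 ≈ 29.165 μg/mL.
Ratio ≈ 0.31206 / 29.165 ≈ 0.0107.

0.0107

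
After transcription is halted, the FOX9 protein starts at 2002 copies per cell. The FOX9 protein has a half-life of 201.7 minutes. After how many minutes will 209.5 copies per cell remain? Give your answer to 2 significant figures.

Fraction remaining = 209.5/2002 ≈ 0.10465.
n = log₂(2002/209.5) = ln(9.5561)/ln 2 ≈ 3.2564 half-lives.
t = n × t½ = 3.2564 × 201.7 ≈ 656.82 minutes.

660 minutes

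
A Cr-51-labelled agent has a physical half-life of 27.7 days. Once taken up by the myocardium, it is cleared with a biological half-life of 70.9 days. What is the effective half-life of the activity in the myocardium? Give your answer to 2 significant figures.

1/t_eff = 1/t_phys + 1/t_biol = 1/27.7 + 1/70.9 = 0.050205 per day.
t_eff = 27.7 × 70.9 / (27.7 + 70.9) ≈ 19.918 days.

20 days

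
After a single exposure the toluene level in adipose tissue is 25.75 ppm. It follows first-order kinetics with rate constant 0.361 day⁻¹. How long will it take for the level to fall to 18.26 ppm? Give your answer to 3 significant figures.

0.952 days

t½ = ln 2 / λ = 0.69315 / 0.361 ≈ 1.9201 days.
Fraction remaining = 18.26/25.75 ≈ 0.70913.
n = log₂(25.75/18.26) = ln(1.4102)/ln 2 ≈ 0.49589 half-lives.
t = n × t½ = 0.49589 × 1.9201 ≈ 0.95214 days.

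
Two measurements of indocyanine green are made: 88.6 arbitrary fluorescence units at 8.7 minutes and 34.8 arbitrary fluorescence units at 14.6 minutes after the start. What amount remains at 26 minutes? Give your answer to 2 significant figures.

Over Δt = 14.6 − 8.7 = 5.9 minutes, the level fell by a factor of 88.6/34.8 ≈ 2.546.
n = log₂(2.546) ≈ 1.3482 half-lives, so t½ = 5.9/1.3482 ≈ 4.3761 minutes.
From t = 14.6 to t = 26: 34.8 × (1/2)^((26−14.6)/4.3761) ≈ 5.7199 arbitrary fluorescence units.

5.7 arbitrary fluorescence units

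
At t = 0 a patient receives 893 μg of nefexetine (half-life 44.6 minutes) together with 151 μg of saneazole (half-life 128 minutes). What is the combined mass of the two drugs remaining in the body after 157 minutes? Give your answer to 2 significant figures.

140 μg

nefexetine: 893 × (1/2)^(157/44.6) = 893 × (1/2)^3.5202 ≈ 77.834 μg.
saneazole: 151 × (1/2)^(157/128) = 151 × (1/2)^1.2266 ≈ 64.528 μg.
Total = 77.834 + 64.528 ≈ 142.36 μg.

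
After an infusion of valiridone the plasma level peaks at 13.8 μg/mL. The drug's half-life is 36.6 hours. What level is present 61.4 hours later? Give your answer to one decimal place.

Number of half-lives: n = 61.4/36.6 ≈ 1.6776.
Remaining = 13.8 × (1/2)^1.6776 = 13.8 × 0.3126 ≈ 4.3139 μg/mL.

4.3 μg/mL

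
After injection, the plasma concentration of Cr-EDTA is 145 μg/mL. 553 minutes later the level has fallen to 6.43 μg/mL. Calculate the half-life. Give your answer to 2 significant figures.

A/A₀ = 6.43/145 ≈ 0.044345.
n = log₂(22.551) ≈ 4.4951 half-lives elapsed in 553 minutes.
t½ = 553/4.4951 ≈ 123.02 minutes.

120 minutes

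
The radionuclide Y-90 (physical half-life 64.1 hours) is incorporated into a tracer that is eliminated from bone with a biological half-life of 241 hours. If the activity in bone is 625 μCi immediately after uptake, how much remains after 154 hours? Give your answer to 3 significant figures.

1/t_eff = 1/t_phys + 1/t_biol = 1/64.1 + 1/241 = 0.01975 per hour.
t_eff = 64.1 × 241 / (64.1 + 241) ≈ 50.633 hours.
Remaining = 625 × (1/2)^(154/50.633) = 625 × (1/2)^3.0415 ≈ 75.91 μCi.

75.9 μCi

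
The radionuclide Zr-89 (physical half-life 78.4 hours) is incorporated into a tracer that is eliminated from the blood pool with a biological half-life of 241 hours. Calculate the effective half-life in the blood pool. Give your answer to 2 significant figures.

59 hours

1/t_eff = 1/t_phys + 1/t_biol = 1/78.4 + 1/241 = 0.016904 per hour.
t_eff = 78.4 × 241 / (78.4 + 241) ≈ 59.156 hours.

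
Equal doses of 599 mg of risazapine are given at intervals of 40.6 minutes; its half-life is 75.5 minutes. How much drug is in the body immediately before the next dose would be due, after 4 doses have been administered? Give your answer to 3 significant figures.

1030 mg

The 4 doses were given 162.4, 121.8, 81.2, 40.6 minutes ago.
Total = 599·(1/2)^(162.4/75.5) + 599·(1/2)^(121.8/75.5) + 599·(1/2)^(81.2/75.5) + 599·(1/2)^(40.6/75.5)
      = 134.87 + 195.79 + 284.23 + 412.62 ≈ 1027.5 mg.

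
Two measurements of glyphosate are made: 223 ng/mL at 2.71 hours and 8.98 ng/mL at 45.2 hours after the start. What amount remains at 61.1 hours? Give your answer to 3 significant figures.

2.70 ng/mL

Over Δt = 45.2 − 2.71 = 42.49 hours, the level fell by a factor of 223/8.98 ≈ 24.833.
n = log₂(24.833) ≈ 4.6342 half-lives, so t½ = 42.49/4.6342 ≈ 9.1688 hours.
From t = 45.2 to t = 61.1: 8.98 × (1/2)^((61.1−45.2)/9.1688) ≈ 2.6993 ng/mL.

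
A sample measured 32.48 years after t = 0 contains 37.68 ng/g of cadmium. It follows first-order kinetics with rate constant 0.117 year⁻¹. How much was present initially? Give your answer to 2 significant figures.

t½ = ln 2 / λ = 0.69315 / 0.117 ≈ 5.9243 years.
Number of half-lives elapsed: n = 32.48/5.9243 ≈ 5.4825.
A₀ = A × 2^n = 37.68 × 2^5.4825 = 37.68 × 44.708 ≈ 1684.6 ng/g.

1700 ng/g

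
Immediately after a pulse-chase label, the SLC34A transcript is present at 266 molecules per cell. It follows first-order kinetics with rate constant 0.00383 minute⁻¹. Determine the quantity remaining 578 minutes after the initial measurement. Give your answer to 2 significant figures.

t½ = ln 2 / λ = 0.69315 / 0.00383 ≈ 180.98 minutes.
Number of half-lives: n = 578/180.98 ≈ 3.1938.
Remaining = 266 × (1/2)^3.1938 = 266 × 0.10929 ≈ 29.071 molecules per cell.

29 molecules per cell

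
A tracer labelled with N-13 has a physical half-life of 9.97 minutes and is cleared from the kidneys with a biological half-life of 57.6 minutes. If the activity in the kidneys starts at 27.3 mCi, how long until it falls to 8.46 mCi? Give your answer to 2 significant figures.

1/t_eff = 1/t_phys + 1/t_biol = 1/9.97 + 1/57.6 = 0.11766 per minute.
t_eff = 9.97 × 57.6 / (9.97 + 57.6) ≈ 8.4989 minutes.
n = log₂(27.3/8.46) ≈ 1.6902; t = 1.6902 × 8.4989 ≈ 14.365 minutes.

14 minutes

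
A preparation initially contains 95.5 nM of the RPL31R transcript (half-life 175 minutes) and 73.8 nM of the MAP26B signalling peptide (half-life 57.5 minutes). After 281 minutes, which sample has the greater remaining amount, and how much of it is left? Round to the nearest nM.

RPL31R transcript: 95.5 × (1/2)^1.6057 ≈ 31.379 nM.
MAP26B signalling peptide: 73.8 × (1/2)^4.887 ≈ 2.4942 nM.
RPL31R transcript has more remaining, at ≈ 31.379 nM.

RPL31R transcript, 31 nM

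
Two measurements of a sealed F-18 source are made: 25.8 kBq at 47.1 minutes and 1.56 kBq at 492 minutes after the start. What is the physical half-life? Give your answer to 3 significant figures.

Over Δt = 492 − 47.1 = 444.9 minutes, the level fell by a factor of 25.8/1.56 ≈ 16.538.
n = log₂(16.538) ≈ 4.0478 half-lives, so t½ = 444.9/4.0478 ≈ 109.91 minutes.

110 minutes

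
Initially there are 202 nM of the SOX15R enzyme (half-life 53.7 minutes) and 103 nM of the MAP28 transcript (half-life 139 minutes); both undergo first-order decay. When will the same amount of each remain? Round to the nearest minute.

Set 202·(1/2)^(t/53.7) = 103·(1/2)^(t/139).
Taking log₂: log₂(202/103) = t·(1/53.7 − 1/139).
log₂(1.9612) = 0.97171; 1/53.7 − 1/139 = 0.011428.
t = 0.97171 / 0.011428 ≈ 85.031 minutes.

85 minutes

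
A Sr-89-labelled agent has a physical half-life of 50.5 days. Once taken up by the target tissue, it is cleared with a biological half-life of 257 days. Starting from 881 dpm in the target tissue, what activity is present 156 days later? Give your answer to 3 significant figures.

68.0 dpm

1/t_eff = 1/t_phys + 1/t_biol = 1/50.5 + 1/257 = 0.023693 per day.
t_eff = 50.5 × 257 / (50.5 + 257) ≈ 42.207 days.
Remaining = 881 × (1/2)^(156/42.207) = 881 × (1/2)^3.6961 ≈ 67.973 dpm.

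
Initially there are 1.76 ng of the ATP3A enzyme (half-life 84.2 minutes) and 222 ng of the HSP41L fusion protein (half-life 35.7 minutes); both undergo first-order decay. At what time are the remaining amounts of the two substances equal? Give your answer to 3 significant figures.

433 minutes

Set 1.76·(1/2)^(t/84.2) = 222·(1/2)^(t/35.7).
Taking log₂: log₂(1.76/222) = t·(1/84.2 − 1/35.7).
log₂(0.0079279) = -6.9788; 1/84.2 − 1/35.7 = -0.016135.
t = -6.9788 / -0.016135 ≈ 432.54 minutes.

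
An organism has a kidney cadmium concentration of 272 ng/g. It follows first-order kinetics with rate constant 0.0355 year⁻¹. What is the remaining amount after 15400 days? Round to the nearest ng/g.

t½ = ln 2 / k = 0.69315 / 0.0355 ≈ 19.525 years.
Convert the elapsed time: 15400 days = 42.1918 years.
Number of half-lives: n = 42.1918/19.525 ≈ 2.1609.
Remaining = 272 × (1/2)^2.1609 = 272 × 0.22362 ≈ 60.825 ng/g.

61 ng/g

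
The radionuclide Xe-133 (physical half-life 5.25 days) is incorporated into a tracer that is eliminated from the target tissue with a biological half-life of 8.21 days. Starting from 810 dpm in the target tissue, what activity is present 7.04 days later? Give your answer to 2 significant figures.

180 dpm

1/t_eff = 1/t_phys + 1/t_biol = 1/5.25 + 1/8.21 = 0.31228 per day.
t_eff = 5.25 × 8.21 / (5.25 + 8.21) ≈ 3.2023 days.
Remaining = 810 × (1/2)^(7.04/3.2023) = 810 × (1/2)^2.1984 ≈ 176.48 dpm.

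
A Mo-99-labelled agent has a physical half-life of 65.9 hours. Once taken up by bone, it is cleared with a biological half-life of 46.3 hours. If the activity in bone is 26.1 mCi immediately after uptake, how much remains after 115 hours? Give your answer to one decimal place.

1.4 mCi

1/t_eff = 1/t_phys + 1/t_biol = 1/65.9 + 1/46.3 = 0.036773 per hour.
t_eff = 65.9 × 46.3 / (65.9 + 46.3) ≈ 27.194 hours.
Remaining = 26.1 × (1/2)^(115/27.194) = 26.1 × (1/2)^4.2289 ≈ 1.392 mCi.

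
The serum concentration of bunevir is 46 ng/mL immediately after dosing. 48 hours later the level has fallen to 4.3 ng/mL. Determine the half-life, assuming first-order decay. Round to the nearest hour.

A/A₀ = 4.3/46 ≈ 0.093478.
n = log₂(10.698) ≈ 3.4192 half-lives elapsed in 48 hours.
t½ = 48/3.4192 ≈ 14.038 hours.

14 hours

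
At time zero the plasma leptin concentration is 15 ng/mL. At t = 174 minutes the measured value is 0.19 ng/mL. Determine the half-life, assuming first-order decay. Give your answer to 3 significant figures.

A/A₀ = 0.19/15 ≈ 0.012667.
n = log₂(78.947) ≈ 6.3028 half-lives elapsed in 174 minutes.
t½ = 174/6.3028 ≈ 27.607 minutes.

27.6 minutes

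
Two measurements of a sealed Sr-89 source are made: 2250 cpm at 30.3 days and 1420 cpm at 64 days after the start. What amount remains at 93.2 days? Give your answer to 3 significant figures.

953 cpm

Over Δt = 64 − 30.3 = 33.7 days, the level fell by a factor of 2250/1420 ≈ 1.5845.
n = log₂(1.5845) ≈ 0.66403 half-lives, so t½ = 33.7/0.66403 ≈ 50.75 days.
From t = 64 to t = 93.2: 1420 × (1/2)^((93.2−64)/50.75) ≈ 952.99 cpm.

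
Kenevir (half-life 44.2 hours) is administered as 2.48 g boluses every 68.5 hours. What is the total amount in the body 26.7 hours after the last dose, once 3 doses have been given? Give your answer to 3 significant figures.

2.38 g

The 3 doses were given 163.7, 95.2, 26.7 hours ago.
Total = 2.48·(1/2)^(163.7/44.2) + 2.48·(1/2)^(95.2/44.2) + 2.48·(1/2)^(26.7/44.2)
      = 0.19035 + 0.55729 + 1.6316 ≈ 2.3792 g.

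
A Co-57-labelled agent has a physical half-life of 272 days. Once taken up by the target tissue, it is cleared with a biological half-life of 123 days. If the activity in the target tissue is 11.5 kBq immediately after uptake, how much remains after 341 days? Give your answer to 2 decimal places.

0.71 kBq

1/t_eff = 1/t_phys + 1/t_biol = 1/272 + 1/123 = 0.011807 per day.
t_eff = 272 × 123 / (272 + 123) ≈ 84.699 days.
Remaining = 11.5 × (1/2)^(341/84.699) = 11.5 × (1/2)^4.026 ≈ 0.7059 kBq.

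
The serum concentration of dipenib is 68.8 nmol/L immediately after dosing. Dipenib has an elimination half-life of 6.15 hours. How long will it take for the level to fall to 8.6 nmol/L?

18.45 hours

8.6/68.8 = 1/8, so 3 half-lives have elapsed.
t = 3 × 6.15 = 18.45 hours.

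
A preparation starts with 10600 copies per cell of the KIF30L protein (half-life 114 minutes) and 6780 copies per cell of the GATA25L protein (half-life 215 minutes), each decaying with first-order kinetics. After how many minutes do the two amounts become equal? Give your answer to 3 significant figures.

Set 10600·(1/2)^(t/114) = 6780·(1/2)^(t/215).
Taking log₂: log₂(10600/6780) = t·(1/114 − 1/215).
log₂(1.5634) = 0.64471; 1/114 − 1/215 = 0.0041208.
t = 0.64471 / 0.0041208 ≈ 156.45 minutes.

156 minutes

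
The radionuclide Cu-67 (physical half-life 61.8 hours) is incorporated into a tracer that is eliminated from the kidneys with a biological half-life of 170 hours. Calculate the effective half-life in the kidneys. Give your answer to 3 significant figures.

45.3 hours

1/t_eff = 1/t_phys + 1/t_biol = 1/61.8 + 1/170 = 0.022064 per hour.
t_eff = 61.8 × 170 / (61.8 + 170) ≈ 45.324 hours.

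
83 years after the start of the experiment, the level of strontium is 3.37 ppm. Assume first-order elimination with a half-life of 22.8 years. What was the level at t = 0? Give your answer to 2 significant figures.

Number of half-lives elapsed: n = 83/22.8 ≈ 3.6404.
A₀ = A × 2^n = 3.37 × 2^3.6404 = 3.37 × 12.47 ≈ 42.023 ppm.

42 ppm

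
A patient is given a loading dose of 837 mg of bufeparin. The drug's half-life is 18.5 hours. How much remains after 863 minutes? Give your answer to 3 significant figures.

488 mg

Convert the elapsed time: 863 minutes = 14.3833 hours.
Number of half-lives: n = 14.3833/18.5 ≈ 0.77748.
Remaining = 837 × (1/2)^0.77748 = 837 × 0.58339 ≈ 488.29 mg.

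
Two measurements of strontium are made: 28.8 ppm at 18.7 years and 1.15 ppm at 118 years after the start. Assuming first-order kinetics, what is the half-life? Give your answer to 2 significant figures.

21 years

Over Δt = 118 − 18.7 = 99.3 years, the level fell by a factor of 28.8/1.15 ≈ 25.043.
n = log₂(25.043) ≈ 4.6464 half-lives, so t½ = 99.3/4.6464 ≈ 21.372 years.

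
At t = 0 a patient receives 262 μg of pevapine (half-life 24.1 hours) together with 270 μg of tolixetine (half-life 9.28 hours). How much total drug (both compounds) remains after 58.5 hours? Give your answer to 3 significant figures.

52.1 μg

pevapine: 262 × (1/2)^(58.5/24.1) = 262 × (1/2)^2.4274 ≈ 48.706 μg.
tolixetine: 270 × (1/2)^(58.5/9.28) = 270 × (1/2)^6.3039 ≈ 3.4175 μg.
Total = 48.706 + 3.4175 ≈ 52.124 μg.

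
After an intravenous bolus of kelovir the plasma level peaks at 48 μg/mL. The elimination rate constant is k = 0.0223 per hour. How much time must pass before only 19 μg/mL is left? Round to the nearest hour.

t½ = ln 2 / k = 0.69315 / 0.0223 ≈ 31.083 hours.
Fraction remaining = 19/48 ≈ 0.39583.
n = log₂(48/19) = ln(2.5263)/ln 2 ≈ 1.337 half-lives.
t = n × t½ = 1.337 × 31.083 ≈ 41.559 hours.

42 hours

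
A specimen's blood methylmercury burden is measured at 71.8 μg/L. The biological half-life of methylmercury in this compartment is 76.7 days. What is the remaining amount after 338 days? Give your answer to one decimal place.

3.4 μg/L

Number of half-lives: n = 338/76.7 ≈ 4.4068.
Remaining = 71.8 × (1/2)^4.4068 = 71.8 × 0.047144 ≈ 3.3849 μg/L.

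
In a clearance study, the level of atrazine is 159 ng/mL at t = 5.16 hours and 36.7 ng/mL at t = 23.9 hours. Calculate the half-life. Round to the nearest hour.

9 hours

Over Δt = 23.9 − 5.16 = 18.74 hours, the level fell by a factor of 159/36.7 ≈ 4.3324.
n = log₂(4.3324) ≈ 2.1152 half-lives, so t½ = 18.74/2.1152 ≈ 8.8598 hours.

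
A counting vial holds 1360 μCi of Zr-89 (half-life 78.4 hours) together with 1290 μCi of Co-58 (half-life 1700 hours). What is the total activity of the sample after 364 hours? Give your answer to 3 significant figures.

1170 μCi

Zr-89: 1360 × (1/2)^(364/78.4) = 1360 × (1/2)^4.6429 ≈ 54.438 μCi.
Co-58: 1290 × (1/2)^(364/1700) = 1290 × (1/2)^0.21412 ≈ 1112.1 μCi.
Total = 54.438 + 1112.1 ≈ 1166.5 μCi.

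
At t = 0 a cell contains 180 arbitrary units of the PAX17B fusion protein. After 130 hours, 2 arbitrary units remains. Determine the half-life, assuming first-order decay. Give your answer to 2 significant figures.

20 hours

A/A₀ = 2/180 ≈ 0.011111.
n = log₂(90) ≈ 6.4919 half-lives elapsed in 130 hours.
t½ = 130/6.4919 ≈ 20.025 hours.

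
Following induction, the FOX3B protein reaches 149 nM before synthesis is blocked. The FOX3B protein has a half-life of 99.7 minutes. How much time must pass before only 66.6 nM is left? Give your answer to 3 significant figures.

116 minutes

Fraction remaining = 66.6/149 ≈ 0.44698.
n = log₂(149/66.6) = ln(2.2372)/ln 2 ≈ 1.1617 half-lives.
t = n × t½ = 1.1617 × 99.7 ≈ 115.82 minutes.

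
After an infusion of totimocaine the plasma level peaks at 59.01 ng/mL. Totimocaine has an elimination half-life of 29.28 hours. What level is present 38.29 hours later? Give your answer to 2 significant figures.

Number of half-lives: n = 38.29/29.28 ≈ 1.3077.
Remaining = 59.01 × (1/2)^1.3077 = 59.01 × 0.40396 ≈ 23.838 ng/mL.

24 ng/mL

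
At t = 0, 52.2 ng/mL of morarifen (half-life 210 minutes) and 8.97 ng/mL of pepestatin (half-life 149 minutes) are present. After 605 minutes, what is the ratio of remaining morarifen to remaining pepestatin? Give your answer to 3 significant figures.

13.2

morarifen: 52.2 × (1/2)^(605/210) = 52.2 × (1/2)^2.881 ≈ 7.0863 ng/mL.
pepestatin: 8.97 × (1/2)^(605/149) = 8.97 × (1/2)^4.0604 ≈ 0.53764 ng/mL.
Ratio ≈ 7.0863 / 0.53764 ≈ 13.18.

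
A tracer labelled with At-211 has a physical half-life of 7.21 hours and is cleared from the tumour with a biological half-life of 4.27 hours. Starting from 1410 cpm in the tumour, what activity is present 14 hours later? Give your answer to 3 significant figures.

37.8 cpm

1/t_eff = 1/t_phys + 1/t_biol = 1/7.21 + 1/4.27 = 0.37289 per hour.
t_eff = 7.21 × 4.27 / (7.21 + 4.27) ≈ 2.6818 hours.
Remaining = 1410 × (1/2)^(14/2.6818) = 1410 × (1/2)^5.2204 ≈ 37.819 cpm.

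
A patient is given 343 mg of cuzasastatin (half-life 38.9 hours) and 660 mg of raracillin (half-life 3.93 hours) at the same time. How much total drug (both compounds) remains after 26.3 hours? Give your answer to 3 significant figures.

221 mg

cuzasastatin: 343 × (1/2)^(26.3/38.9) = 343 × (1/2)^0.67609 ≈ 214.67 mg.
raracillin: 660 × (1/2)^(26.3/3.93) = 660 × (1/2)^6.6921 ≈ 6.3829 mg.
Total = 214.67 + 6.3829 ≈ 221.05 mg.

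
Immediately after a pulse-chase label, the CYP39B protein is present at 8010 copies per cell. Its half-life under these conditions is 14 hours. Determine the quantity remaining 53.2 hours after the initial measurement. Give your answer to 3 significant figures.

Number of half-lives: n = 53.2/14 ≈ 3.8.
Remaining = 8010 × (1/2)^3.8 = 8010 × 0.071794 ≈ 575.07 copies per cell.

575 copies per cell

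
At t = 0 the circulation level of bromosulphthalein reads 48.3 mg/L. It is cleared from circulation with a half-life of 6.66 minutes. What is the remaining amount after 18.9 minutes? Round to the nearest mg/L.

7 mg/L

Number of half-lives: n = 18.9/6.66 ≈ 2.8378.
Remaining = 48.3 × (1/2)^2.8378 = 48.3 × 0.13987 ≈ 6.7557 mg/L.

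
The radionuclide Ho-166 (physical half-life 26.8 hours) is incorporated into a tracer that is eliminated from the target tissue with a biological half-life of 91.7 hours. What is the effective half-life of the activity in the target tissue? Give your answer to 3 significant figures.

20.7 hours

1/t_eff = 1/t_phys + 1/t_biol = 1/26.8 + 1/91.7 = 0.048219 per hour.
t_eff = 26.8 × 91.7 / (26.8 + 91.7) ≈ 20.739 hours.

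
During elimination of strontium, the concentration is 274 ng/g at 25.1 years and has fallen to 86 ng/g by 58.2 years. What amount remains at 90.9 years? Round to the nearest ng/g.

27 ng/g

Over Δt = 58.2 − 25.1 = 33.1 years, the level fell by a factor of 274/86 ≈ 3.186.
n = log₂(3.186) ≈ 1.6718 half-lives, so t½ = 33.1/1.6718 ≈ 19.799 years.
From t = 58.2 to t = 90.9: 86 × (1/2)^((90.9−58.2)/19.799) ≈ 27.373 ng/g.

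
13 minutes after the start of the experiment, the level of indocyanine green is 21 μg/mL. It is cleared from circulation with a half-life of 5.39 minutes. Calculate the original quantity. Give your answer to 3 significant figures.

112 μg/mL

Number of half-lives elapsed: n = 13/5.39 ≈ 2.4119.
A₀ = A × 2^n = 21 × 2^2.4119 = 21 × 5.3217 ≈ 111.75 μg/mL.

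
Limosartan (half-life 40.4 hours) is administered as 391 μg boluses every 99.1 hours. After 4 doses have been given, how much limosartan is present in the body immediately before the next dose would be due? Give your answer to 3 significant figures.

The 4 doses were given 396.4, 297.3, 198.2, 99.1 hours ago.
Total = 391·(1/2)^(396.4/40.4) + 391·(1/2)^(297.3/40.4) + 391·(1/2)^(198.2/40.4) + 391·(1/2)^(99.1/40.4)
      = 0.43502 + 2.3819 + 13.042 + 71.41 ≈ 87.269 μg.

87.3 μg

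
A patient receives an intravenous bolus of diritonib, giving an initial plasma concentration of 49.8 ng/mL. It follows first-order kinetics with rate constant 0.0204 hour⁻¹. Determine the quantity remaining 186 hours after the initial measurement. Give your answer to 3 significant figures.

t½ = ln 2 / k = 0.69315 / 0.0204 ≈ 33.978 hours.
Number of half-lives: n = 186/33.978 ≈ 5.4742.
Remaining = 49.8 × (1/2)^5.4742 = 49.8 × 0.022496 ≈ 1.1203 ng/mL.

1.12 ng/mL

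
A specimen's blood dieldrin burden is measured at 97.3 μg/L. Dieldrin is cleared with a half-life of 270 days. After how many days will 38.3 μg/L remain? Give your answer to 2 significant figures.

360 days

Fraction remaining = 38.3/97.3 ≈ 0.39363.
n = log₂(97.3/38.3) = ln(2.5405)/ln 2 ≈ 1.3451 half-lives.
t = n × t½ = 1.3451 × 270 ≈ 363.18 days.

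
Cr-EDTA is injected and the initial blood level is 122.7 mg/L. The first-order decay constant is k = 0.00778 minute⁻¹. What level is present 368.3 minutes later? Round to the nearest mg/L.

t½ = ln 2 / k = 0.69315 / 0.00778 ≈ 89.093 minutes.
Number of half-lives: n = 368.3/89.093 ≈ 4.1339.
Remaining = 122.7 × (1/2)^4.1339 = 122.7 × 0.056962 ≈ 6.9892 mg/L.

7 mg/L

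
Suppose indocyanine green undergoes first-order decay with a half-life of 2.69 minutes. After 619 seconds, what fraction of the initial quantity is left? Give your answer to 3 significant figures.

0.0701

619 seconds = 10.3167 minutes.
n = 10.3167/2.69 ≈ 3.8352 half-lives.
Fraction remaining = (1/2)^3.8352 ≈ 0.070064.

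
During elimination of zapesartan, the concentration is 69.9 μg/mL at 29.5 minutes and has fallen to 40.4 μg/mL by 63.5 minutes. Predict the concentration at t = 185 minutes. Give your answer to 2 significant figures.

Over Δt = 63.5 − 29.5 = 34 minutes, the level fell by a factor of 69.9/40.4 ≈ 1.7302.
n = log₂(1.7302) ≈ 0.79094 half-lives, so t½ = 34/0.79094 ≈ 42.987 minutes.
From t = 63.5 to t = 185: 40.4 × (1/2)^((185−63.5)/42.987) ≈ 5.6956 μg/mL.

5.7 μg/mL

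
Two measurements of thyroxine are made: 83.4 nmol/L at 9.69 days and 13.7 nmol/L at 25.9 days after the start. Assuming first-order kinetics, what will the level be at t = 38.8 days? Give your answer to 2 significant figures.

Over Δt = 25.9 − 9.69 = 16.21 days, the level fell by a factor of 83.4/13.7 ≈ 6.0876.
n = log₂(6.0876) ≈ 2.6059 half-lives, so t½ = 16.21/2.6059 ≈ 6.2206 days.
From t = 25.9 to t = 38.8: 13.7 × (1/2)^((38.8−25.9)/6.2206) ≈ 3.2543 nmol/L.

3.3 nmol/L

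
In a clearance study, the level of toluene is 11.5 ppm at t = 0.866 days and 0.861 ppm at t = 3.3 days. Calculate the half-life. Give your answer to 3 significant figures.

0.651 days

Over Δt = 3.3 − 0.866 = 2.434 days, the level fell by a factor of 11.5/0.861 ≈ 13.357.
n = log₂(13.357) ≈ 3.7395 half-lives, so t½ = 2.434/3.7395 ≈ 0.65089 days.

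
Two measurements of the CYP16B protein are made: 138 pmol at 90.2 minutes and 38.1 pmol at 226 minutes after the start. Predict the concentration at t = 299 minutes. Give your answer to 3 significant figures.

19.1 pmol

Over Δt = 226 − 90.2 = 135.8 minutes, the level fell by a factor of 138/38.1 ≈ 3.622.
n = log₂(3.622) ≈ 1.8568 half-lives, so t½ = 135.8/1.8568 ≈ 73.136 minutes.
From t = 226 to t = 299: 38.1 × (1/2)^((299−226)/73.136) ≈ 19.075 pmol.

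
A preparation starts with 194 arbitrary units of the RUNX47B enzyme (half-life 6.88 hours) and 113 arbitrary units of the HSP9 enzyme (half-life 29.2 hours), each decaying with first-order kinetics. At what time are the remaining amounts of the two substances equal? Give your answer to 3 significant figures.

Set 194·(1/2)^(t/6.88) = 113·(1/2)^(t/29.2).
Taking log₂: log₂(194/113) = t·(1/6.88 − 1/29.2).
log₂(1.7168) = 0.77973; 1/6.88 − 1/29.2 = 0.1111.
t = 0.77973 / 0.1111 ≈ 7.0182 hours.

7.02 hours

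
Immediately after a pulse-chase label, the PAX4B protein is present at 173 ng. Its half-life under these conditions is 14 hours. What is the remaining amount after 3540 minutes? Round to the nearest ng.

Convert the elapsed time: 3540 minutes = 59 hours.
Number of half-lives: n = 59/14 ≈ 4.2143.
Remaining = 173 × (1/2)^4.2143 = 173 × 0.053873 ≈ 9.3201 ng.

9 ng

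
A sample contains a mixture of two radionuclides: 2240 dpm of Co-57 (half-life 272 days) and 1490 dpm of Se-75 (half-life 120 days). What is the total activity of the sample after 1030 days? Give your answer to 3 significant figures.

166 dpm

Co-57: 2240 × (1/2)^(1030/272) = 2240 × (1/2)^3.7868 ≈ 162.3 dpm.
Se-75: 1490 × (1/2)^(1030/120) = 1490 × (1/2)^8.5833 ≈ 3.8846 dpm.
Total = 162.3 + 3.8846 ≈ 166.18 dpm.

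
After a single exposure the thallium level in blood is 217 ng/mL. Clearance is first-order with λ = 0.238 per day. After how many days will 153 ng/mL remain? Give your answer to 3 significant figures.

t½ = ln 2 / λ = 0.69315 / 0.238 ≈ 2.9124 days.
Fraction remaining = 153/217 ≈ 0.70507.
n = log₂(217/153) = ln(1.4183)/ln 2 ≈ 0.50416 half-lives.
t = n × t½ = 0.50416 × 2.9124 ≈ 1.4683 days.

1.47 days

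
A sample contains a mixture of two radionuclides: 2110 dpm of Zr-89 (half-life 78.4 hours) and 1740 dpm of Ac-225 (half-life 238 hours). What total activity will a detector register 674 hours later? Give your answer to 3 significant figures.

250 dpm

Zr-89: 2110 × (1/2)^(674/78.4) = 2110 × (1/2)^8.5969 ≈ 5.4494 dpm.
Ac-225: 1740 × (1/2)^(674/238) = 1740 × (1/2)^2.8319 ≈ 244.37 dpm.
Total = 5.4494 + 244.37 ≈ 249.82 dpm.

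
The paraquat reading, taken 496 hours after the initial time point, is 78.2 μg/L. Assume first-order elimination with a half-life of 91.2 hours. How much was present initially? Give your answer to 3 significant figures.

Number of half-lives elapsed: n = 496/91.2 ≈ 5.4386.
A₀ = A × 2^n = 78.2 × 2^5.4386 = 78.2 × 43.369 ≈ 3391.5 μg/L.

3390 μg/L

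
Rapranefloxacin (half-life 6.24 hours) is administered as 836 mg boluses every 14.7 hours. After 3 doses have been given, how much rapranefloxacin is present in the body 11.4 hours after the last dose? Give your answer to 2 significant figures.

The 3 doses were given 40.8, 26.1, 11.4 hours ago.
Total = 836·(1/2)^(40.8/6.24) + 836·(1/2)^(26.1/6.24) + 836·(1/2)^(11.4/6.24)
      = 8.9936 + 46.035 + 235.64 ≈ 290.67 mg.

290 mg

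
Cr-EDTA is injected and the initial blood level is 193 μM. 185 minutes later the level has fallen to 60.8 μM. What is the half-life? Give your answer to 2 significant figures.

A/A₀ = 60.8/193 ≈ 0.31503.
n = log₂(3.1743) ≈ 1.6665 half-lives elapsed in 185 minutes.
t½ = 185/1.6665 ≈ 111.01 minutes.

110 minutes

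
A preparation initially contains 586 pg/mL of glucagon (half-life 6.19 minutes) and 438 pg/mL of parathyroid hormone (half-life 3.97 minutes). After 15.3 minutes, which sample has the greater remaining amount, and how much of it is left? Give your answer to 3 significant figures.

glucagon: 586 × (1/2)^2.4717 ≈ 105.64 pg/mL.
parathyroid hormone: 438 × (1/2)^3.8539 ≈ 30.292 pg/mL.
Glucagon has more remaining, at ≈ 105.64 pg/mL.

glucagon, 106 pg/mL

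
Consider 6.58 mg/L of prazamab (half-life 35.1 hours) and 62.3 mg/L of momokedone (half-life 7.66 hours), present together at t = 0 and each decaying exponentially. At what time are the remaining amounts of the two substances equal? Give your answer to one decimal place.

Set 6.58·(1/2)^(t/35.1) = 62.3·(1/2)^(t/7.66).
Taking log₂: log₂(6.58/62.3) = t·(1/35.1 − 1/7.66).
log₂(0.10562) = -3.2431; 1/35.1 − 1/7.66 = -0.10206.
t = -3.2431 / -0.10206 ≈ 31.777 hours.

31.8 hours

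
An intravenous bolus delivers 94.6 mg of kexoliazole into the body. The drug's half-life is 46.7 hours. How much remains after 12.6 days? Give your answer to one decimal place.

Convert the elapsed time: 12.6 days = 302.4 hours.
Number of half-lives: n = 302.4/46.7 ≈ 6.4754.
Remaining = 94.6 × (1/2)^6.4754 = 94.6 × 0.011239 ≈ 1.0632 mg.

1.1 mg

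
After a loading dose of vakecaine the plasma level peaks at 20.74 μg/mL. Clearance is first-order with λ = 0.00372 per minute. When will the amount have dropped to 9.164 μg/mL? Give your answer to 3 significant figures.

t½ = ln 2 / λ = 0.69315 / 0.00372 ≈ 186.33 minutes.
Fraction remaining = 9.164/20.74 ≈ 0.44185.
n = log₂(20.74/9.164) = ln(2.2632)/ln 2 ≈ 1.1784 half-lives.
t = n × t½ = 1.1784 × 186.33 ≈ 219.56 minutes.

220 minutes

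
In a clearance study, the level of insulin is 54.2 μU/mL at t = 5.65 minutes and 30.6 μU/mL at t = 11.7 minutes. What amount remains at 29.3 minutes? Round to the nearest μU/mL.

6 μU/mL

Over Δt = 11.7 − 5.65 = 6.05 minutes, the level fell by a factor of 54.2/30.6 ≈ 1.7712.
n = log₂(1.7712) ≈ 0.82476 half-lives, so t½ = 6.05/0.82476 ≈ 7.3355 minutes.
From t = 11.7 to t = 29.3: 30.6 × (1/2)^((29.3−11.7)/7.3355) ≈ 5.8004 μU/mL.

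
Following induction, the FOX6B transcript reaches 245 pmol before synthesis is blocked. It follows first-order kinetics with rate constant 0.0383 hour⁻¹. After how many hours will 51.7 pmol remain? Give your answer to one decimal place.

t½ = ln 2 / k = 0.69315 / 0.0383 ≈ 18.098 hours.
Fraction remaining = 51.7/245 ≈ 0.21102.
n = log₂(245/51.7) = ln(4.7389)/ln 2 ≈ 2.2445 half-lives.
t = n × t½ = 2.2445 × 18.098 ≈ 40.621 hours.

40.6 hours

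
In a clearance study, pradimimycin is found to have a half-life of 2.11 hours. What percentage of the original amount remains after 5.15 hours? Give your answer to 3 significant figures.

n = 5.15/2.11 ≈ 2.4408 half-lives.
Fraction remaining = (1/2)^2.4408 ≈ 0.18419, i.e. 18.419%.

18.4%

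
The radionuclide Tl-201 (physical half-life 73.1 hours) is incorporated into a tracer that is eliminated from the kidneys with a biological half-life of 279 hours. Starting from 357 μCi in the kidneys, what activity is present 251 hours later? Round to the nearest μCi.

1/t_eff = 1/t_phys + 1/t_biol = 1/73.1 + 1/279 = 0.017264 per hour.
t_eff = 73.1 × 279 / (73.1 + 279) ≈ 57.924 hours.
Remaining = 357 × (1/2)^(251/57.924) = 357 × (1/2)^4.3333 ≈ 17.71 μCi.

18 μCi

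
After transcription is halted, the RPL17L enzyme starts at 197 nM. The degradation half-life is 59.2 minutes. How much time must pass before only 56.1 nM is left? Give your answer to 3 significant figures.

Fraction remaining = 56.1/197 ≈ 0.28477.
n = log₂(197/56.1) = ln(3.5116)/ln 2 ≈ 1.8121 half-lives.
t = n × t½ = 1.8121 × 59.2 ≈ 107.28 minutes.

107 minutes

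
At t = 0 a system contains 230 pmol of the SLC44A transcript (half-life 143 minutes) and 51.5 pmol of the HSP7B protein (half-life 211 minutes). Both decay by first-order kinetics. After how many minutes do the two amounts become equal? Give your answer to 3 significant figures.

Set 230·(1/2)^(t/143) = 51.5·(1/2)^(t/211).
Taking log₂: log₂(230/51.5) = t·(1/143 − 1/211).
log₂(4.466) = 2.159; 1/143 − 1/211 = 0.0022537.
t = 2.159 / 0.0022537 ≈ 957.99 minutes.

958 minutes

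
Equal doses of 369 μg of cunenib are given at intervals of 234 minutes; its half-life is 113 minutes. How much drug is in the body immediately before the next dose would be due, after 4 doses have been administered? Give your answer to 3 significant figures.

115 μg

The 4 doses were given 936, 702, 468, 234 minutes ago.
Total = 369·(1/2)^(936/113) + 369·(1/2)^(702/113) + 369·(1/2)^(468/113) + 369·(1/2)^(234/113)
      = 1.1845 + 4.9763 + 20.907 + 87.832 ≈ 114.9 μg.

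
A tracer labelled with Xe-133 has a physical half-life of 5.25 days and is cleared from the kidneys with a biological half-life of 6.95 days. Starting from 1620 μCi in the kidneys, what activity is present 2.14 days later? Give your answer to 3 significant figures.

987 μCi

1/t_eff = 1/t_phys + 1/t_biol = 1/5.25 + 1/6.95 = 0.33436 per day.
t_eff = 5.25 × 6.95 / (5.25 + 6.95) ≈ 2.9908 days.
Remaining = 1620 × (1/2)^(2.14/2.9908) = 1620 × (1/2)^0.71553 ≈ 986.55 μCi.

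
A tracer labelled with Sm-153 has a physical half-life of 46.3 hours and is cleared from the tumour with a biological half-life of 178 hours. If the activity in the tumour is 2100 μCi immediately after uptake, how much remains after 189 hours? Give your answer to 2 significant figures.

1/t_eff = 1/t_phys + 1/t_biol = 1/46.3 + 1/178 = 0.027216 per hour.
t_eff = 46.3 × 178 / (46.3 + 178) ≈ 36.743 hours.
Remaining = 2100 × (1/2)^(189/36.743) = 2100 × (1/2)^5.1439 ≈ 59.396 μCi.

59 μCi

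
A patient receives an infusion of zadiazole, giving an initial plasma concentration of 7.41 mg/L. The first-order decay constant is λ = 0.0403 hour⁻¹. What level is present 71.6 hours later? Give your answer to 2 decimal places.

t½ = ln 2 / λ = 0.69315 / 0.0403 ≈ 17.2 hours.
Number of half-lives: n = 71.6/17.2 ≈ 4.1629.
Remaining = 7.41 × (1/2)^4.1629 = 7.41 × 0.055828 ≈ 0.41369 mg/L.

0.41 mg/L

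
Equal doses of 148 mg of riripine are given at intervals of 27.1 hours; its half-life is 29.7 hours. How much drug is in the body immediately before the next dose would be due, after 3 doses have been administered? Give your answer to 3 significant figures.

The 3 doses were given 81.3, 54.2, 27.1 hours ago.
Total = 148·(1/2)^(81.3/29.7) + 148·(1/2)^(54.2/29.7) + 148·(1/2)^(27.1/29.7)
      = 22.194 + 41.774 + 78.629 ≈ 142.6 mg.

143 mg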